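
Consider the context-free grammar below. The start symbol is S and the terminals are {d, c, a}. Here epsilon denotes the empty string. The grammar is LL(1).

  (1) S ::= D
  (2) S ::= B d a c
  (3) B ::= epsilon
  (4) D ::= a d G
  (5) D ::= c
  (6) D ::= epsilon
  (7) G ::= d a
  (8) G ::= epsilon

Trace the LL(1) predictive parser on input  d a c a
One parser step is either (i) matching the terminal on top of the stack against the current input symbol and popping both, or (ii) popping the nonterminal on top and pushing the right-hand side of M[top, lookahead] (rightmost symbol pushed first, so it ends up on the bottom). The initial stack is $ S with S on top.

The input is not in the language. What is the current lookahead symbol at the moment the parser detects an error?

     Stack      Input      Action
  1  $ S        d a c a $  expand S ::= B d a c
  2  $ c a d B  d a c a $  expand B ::= epsilon
  3  $ c a d    d a c a $  match d
  4  $ c a      a c a $    match a
  5  $ c        c a $      match c
  6  $          a $        error: stack empty but input remains

a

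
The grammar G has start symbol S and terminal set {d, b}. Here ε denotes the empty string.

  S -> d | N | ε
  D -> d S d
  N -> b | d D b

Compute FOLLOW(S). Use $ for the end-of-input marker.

FIRST(D): from D->d S d we get {d}. So FIRST(D) = {d}.
FIRST(N): from N->b we get {b}; from N->d D b we get {d}. So FIRST(N) = {b, d}.
FIRST(S): from S->d we get {d}; from S->N we get {b, d}; from S->ε we get {ε}. So FIRST(S) = {ε, b, d}.
FOLLOW(S) includes $ since S is the start symbol.
FOLLOW(S): in D->d S d, S is followed by d with FIRST {d}. Thus FOLLOW(S) = {$, d}.
FOLLOW(D): in N->d D b, D is followed by b with FIRST {b}. Thus FOLLOW(D) = {b}.
FOLLOW(N): in S->N, the suffix after N is empty, so FOLLOW(N) ⊇ FOLLOW(S) = {$, d}. Thus FOLLOW(N) = {$, d}.

{$, d}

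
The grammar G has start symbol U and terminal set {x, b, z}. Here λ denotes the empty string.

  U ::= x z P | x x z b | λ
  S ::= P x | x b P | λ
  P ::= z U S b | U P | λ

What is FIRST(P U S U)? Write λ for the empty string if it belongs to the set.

{λ, x, z}

FIRST(U) = {λ, x}
FIRST(P) = {λ, x, z}  (via U P)
FIRST(S) = {λ, x, z}  (via P x)
FIRST(P U S U): take FIRST of each symbol in turn, carrying on past any symbol whose FIRST contains λ; result {λ, x, z}.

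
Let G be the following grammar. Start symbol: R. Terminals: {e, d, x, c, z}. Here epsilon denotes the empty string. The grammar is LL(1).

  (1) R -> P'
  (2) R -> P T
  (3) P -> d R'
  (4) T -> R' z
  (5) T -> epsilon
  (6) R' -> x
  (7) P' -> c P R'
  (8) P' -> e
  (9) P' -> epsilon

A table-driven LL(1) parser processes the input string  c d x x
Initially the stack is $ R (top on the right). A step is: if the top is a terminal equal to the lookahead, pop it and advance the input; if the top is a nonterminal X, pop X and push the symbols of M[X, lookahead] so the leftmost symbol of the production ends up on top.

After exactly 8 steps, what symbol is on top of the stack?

step 1: stack=$ R  input=c d x x $  — expand R -> P'
step 2: stack=$ P'  input=c d x x $  — expand P' -> c P R'
step 3: stack=$ R' P c  input=c d x x $  — match c
step 4: stack=$ R' P  input=d x x $  — expand P -> d R'
step 5: stack=$ R' R' d  input=d x x $  — match d
step 6: stack=$ R' R'  input=x x $  — expand R' -> x
step 7: stack=$ R' x  input=x x $  — match x
step 8: stack=$ R'  input=x $  — expand R' -> x
Stack after step 8: $ x (top = x).

x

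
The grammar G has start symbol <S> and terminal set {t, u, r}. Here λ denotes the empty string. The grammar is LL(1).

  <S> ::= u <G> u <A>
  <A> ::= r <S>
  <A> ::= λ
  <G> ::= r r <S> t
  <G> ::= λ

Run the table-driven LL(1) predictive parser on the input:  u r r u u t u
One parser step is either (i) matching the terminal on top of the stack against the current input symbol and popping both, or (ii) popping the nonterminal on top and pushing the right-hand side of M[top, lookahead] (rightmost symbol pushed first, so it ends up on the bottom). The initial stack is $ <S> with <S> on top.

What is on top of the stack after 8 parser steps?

step 1: stack=$ <S>  input=u r r u u t u $  — expand <S> ::= u <G> u <A>
step 2: stack=$ <A> u <G> u  input=u r r u u t u $  — match u
step 3: stack=$ <A> u <G>  input=r r u u t u $  — expand <G> ::= r r <S> t
step 4: stack=$ <A> u t <S> r r  input=r r u u t u $  — match r
step 5: stack=$ <A> u t <S> r  input=r u u t u $  — match r
step 6: stack=$ <A> u t <S>  input=u u t u $  — expand <S> ::= u <G> u <A>
step 7: stack=$ <A> u t <A> u <G> u  input=u u t u $  — match u
step 8: stack=$ <A> u t <A> u <G>  input=u t u $  — expand <G> ::= λ
Stack after step 8: $ <A> u t <A> u (top = u).

u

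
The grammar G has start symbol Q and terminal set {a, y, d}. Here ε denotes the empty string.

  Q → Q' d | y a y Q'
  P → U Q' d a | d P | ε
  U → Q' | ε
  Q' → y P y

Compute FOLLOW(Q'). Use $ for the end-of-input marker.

{$, d, y}

FIRST(Q') = {y}
FIRST(Q) = {y}  (via Q' d)
FIRST(U) = {ε, y}  (via Q')
FIRST(P) = {ε, d, y}  (via U Q' d a)
FOLLOW(Q) includes $ since Q is the start symbol.
FOLLOW(Q): Q appears on no right-hand side. Thus FOLLOW(Q) = {$}.
FOLLOW(P): in P→d P, the suffix after P is empty (adds nothing new); in Q'→y P y, P is followed by y with FIRST {y}. Thus FOLLOW(P) = {y}.
FOLLOW(U): in P→U Q' d a, U is followed by Q' d a with FIRST {y}. Thus FOLLOW(U) = {y}.
FOLLOW(Q'): in Q→Q' d, Q' is followed by d with FIRST {d}; in Q→y a y Q', the suffix after Q' is empty, so FOLLOW(Q') ⊇ FOLLOW(Q) = {$}; in P→U Q' d a, Q' is followed by d a with FIRST {d}; in U→Q', the suffix after Q' is empty, so FOLLOW(Q') ⊇ FOLLOW(U) = {y}. Thus FOLLOW(Q') = {$, d, y}.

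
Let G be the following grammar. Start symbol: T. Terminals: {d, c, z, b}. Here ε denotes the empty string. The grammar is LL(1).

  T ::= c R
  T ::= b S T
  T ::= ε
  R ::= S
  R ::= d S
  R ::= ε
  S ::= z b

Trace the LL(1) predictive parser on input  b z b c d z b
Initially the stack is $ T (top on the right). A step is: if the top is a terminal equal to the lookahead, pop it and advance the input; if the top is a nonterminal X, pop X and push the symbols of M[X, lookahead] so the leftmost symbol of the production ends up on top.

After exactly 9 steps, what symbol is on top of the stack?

S

     Stack    Input            Action
  1  $ T      b z b c d z b $  expand T ::= b S T
  2  $ T S b  b z b c d z b $  match b
  3  $ T S    z b c d z b $    expand S ::= z b
  4  $ T b z  z b c d z b $    match z
  5  $ T b    b c d z b $      match b
  6  $ T      c d z b $        expand T ::= c R
  7  $ R c    c d z b $        match c
  8  $ R      d z b $          expand R ::= d S
  9  $ S d    d z b $          match d
Stack after step 9: $ S (top = S).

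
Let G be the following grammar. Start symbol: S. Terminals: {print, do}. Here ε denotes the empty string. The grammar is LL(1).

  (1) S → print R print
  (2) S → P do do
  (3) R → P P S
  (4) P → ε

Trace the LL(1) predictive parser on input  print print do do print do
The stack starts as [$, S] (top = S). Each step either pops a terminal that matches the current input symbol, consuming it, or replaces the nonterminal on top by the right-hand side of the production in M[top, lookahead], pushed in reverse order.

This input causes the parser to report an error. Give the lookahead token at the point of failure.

do

step 1: stack=$ S  input=print print do do print do $  — expand S → print R print
step 2: stack=$ print R print  input=print print do do print do $  — match print
step 3: stack=$ print R  input=print do do print do $  — expand R → P P S
step 4: stack=$ print S P P  input=print do do print do $  — expand P → ε
step 5: stack=$ print S P  input=print do do print do $  — expand P → ε
step 6: stack=$ print S  input=print do do print do $  — expand S → print R print
step 7: stack=$ print print R print  input=print do do print do $  — match print
step 8: stack=$ print print R  input=do do print do $  — expand R → P P S
step 9: stack=$ print print S P P  input=do do print do $  — expand P → ε
step 10: stack=$ print print S P  input=do do print do $  — expand P → ε
step 11: stack=$ print print S  input=do do print do $  — expand S → P do do
step 12: stack=$ print print do do P  input=do do print do $  — expand P → ε
step 13: stack=$ print print do do  input=do do print do $  — match do
step 14: stack=$ print print do  input=do print do $  — match do
step 15: stack=$ print print  input=print do $  — match print
step 16: stack=$ print  input=do $  — error: top is terminal print but lookahead is do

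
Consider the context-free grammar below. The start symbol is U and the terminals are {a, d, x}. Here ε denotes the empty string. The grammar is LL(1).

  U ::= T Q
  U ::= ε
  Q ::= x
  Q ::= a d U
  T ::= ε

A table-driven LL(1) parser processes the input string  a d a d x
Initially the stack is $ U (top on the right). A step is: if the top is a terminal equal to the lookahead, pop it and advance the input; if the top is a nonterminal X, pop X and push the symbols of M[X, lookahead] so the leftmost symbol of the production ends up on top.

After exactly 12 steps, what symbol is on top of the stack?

Q

step 1: stack=$ U  input=a d a d x $  — expand U ::= T Q
step 2: stack=$ Q T  input=a d a d x $  — expand T ::= ε
step 3: stack=$ Q  input=a d a d x $  — expand Q ::= a d U
step 4: stack=$ U d a  input=a d a d x $  — match a
step 5: stack=$ U d  input=d a d x $  — match d
step 6: stack=$ U  input=a d x $  — expand U ::= T Q
step 7: stack=$ Q T  input=a d x $  — expand T ::= ε
step 8: stack=$ Q  input=a d x $  — expand Q ::= a d U
step 9: stack=$ U d a  input=a d x $  — match a
step 10: stack=$ U d  input=d x $  — match d
step 11: stack=$ U  input=x $  — expand U ::= T Q
step 12: stack=$ Q T  input=x $  — expand T ::= ε
Stack after step 12: $ Q (top = Q).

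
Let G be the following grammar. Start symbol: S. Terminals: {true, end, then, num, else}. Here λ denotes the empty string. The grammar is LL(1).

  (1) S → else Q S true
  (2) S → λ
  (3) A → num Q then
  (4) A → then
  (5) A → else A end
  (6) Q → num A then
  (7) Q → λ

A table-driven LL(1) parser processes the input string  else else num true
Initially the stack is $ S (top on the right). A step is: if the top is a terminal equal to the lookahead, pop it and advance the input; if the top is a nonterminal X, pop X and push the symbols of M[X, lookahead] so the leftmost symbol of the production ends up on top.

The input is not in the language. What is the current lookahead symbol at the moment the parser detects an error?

true

     Stack                     Input                 Action
  1  $ S                       else else num true $  expand S → else Q S true
  2  $ true S Q else           else else num true $  match else
  3  $ true S Q                else num true $       expand Q → λ
  4  $ true S                  else num true $       expand S → else Q S true
  5  $ true true S Q else      else num true $       match else
  6  $ true true S Q           num true $            expand Q → num A then
  7  $ true true S then A num  num true $            match num
  8  $ true true S then A      true $                error: M[A, true] is empty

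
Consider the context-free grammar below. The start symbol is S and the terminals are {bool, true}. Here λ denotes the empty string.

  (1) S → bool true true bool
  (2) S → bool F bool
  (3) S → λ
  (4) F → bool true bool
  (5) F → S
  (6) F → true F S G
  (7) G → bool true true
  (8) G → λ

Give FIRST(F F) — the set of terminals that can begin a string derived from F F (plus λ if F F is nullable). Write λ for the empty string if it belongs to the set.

FIRST(S) = {λ, bool}
FIRST(G) = {λ, bool}
FIRST(F) = {λ, bool, true}  (via S)
FIRST(F F): take FIRST of each symbol in turn, carrying on past any symbol whose FIRST contains λ; result {λ, bool, true}.

{λ, bool, true}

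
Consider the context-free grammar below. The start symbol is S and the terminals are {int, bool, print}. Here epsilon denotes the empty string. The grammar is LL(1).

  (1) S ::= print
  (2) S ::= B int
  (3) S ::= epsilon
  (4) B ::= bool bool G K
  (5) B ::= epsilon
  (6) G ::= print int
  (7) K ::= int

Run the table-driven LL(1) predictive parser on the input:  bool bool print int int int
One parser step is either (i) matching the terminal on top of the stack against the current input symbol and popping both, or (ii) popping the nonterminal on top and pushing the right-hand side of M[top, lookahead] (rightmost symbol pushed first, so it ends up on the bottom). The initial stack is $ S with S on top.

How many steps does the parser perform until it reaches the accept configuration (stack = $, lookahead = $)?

      Stack                Input                          Action
   1  $ S                  bool bool print int int int $  expand S ::= B int
   2  $ int B              bool bool print int int int $  expand B ::= bool bool G K
   3  $ int K G bool bool  bool bool print int int int $  match bool
   4  $ int K G bool       bool print int int int $       match bool
   5  $ int K G            print int int int $            expand G ::= print int
   6  $ int K int print    print int int int $            match print
   7  $ int K int          int int int $                  match int
   8  $ int K              int int $                      expand K ::= int
   9  $ int int            int int $                      match int
  10  $ int                int $                          match int
Accept reached after 10 steps.

10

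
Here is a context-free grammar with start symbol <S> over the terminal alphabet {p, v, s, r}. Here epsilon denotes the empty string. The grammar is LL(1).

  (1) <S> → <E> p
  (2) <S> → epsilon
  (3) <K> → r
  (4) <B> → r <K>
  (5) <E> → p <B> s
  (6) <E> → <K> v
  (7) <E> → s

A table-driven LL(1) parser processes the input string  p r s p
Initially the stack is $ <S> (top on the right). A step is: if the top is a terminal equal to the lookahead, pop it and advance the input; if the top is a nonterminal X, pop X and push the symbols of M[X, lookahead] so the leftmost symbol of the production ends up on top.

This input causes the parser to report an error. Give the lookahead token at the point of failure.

s

     Stack        Input      Action
  1  $ <S>        p r s p $  expand <S> → <E> p
  2  $ p <E>      p r s p $  expand <E> → p <B> s
  3  $ p s <B> p  p r s p $  match p
  4  $ p s <B>    r s p $    expand <B> → r <K>
  5  $ p s <K> r  r s p $    match r
  6  $ p s <K>    s p $      error: M[<K>, s] is empty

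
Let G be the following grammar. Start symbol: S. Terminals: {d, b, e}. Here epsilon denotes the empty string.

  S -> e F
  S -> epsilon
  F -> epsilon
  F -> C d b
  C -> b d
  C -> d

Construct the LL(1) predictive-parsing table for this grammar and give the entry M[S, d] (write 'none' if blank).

none

FIRST(S): from S->e F we get {e}; from S->epsilon we get {epsilon}. So FIRST(S) = {epsilon, e}.
FIRST(C): from C->b d we get {b}; from C->d we get {d}. So FIRST(C) = {b, d}.
FIRST(F): from F->epsilon we get {epsilon}; from F->C d b we get {b, d}. So FIRST(F) = {epsilon, b, d}.
FOLLOW(S) includes $ since S is the start symbol.
FOLLOW(S): S appears on no right-hand side. Thus FOLLOW(S) = {$}.
For S -> e F: FIRST(e F) = {e}, so it goes in M[S, t] for t ∈ {e}.
For S -> epsilon: FIRST(epsilon) = {epsilon}, so it goes in M[S, t] for t ∈ {}; since epsilon ∈ FIRST, also for every t ∈ FOLLOW(S) = {$}.
None of these place a production in M[S, d].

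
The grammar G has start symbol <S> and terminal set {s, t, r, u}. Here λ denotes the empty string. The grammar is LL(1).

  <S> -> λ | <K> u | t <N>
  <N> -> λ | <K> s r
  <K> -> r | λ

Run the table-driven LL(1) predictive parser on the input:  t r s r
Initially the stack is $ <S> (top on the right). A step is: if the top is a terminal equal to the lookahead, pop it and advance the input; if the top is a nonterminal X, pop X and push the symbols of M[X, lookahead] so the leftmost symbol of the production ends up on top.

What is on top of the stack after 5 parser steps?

step 1: stack=$ <S>  input=t r s r $  — expand <S> -> t <N>
step 2: stack=$ <N> t  input=t r s r $  — match t
step 3: stack=$ <N>  input=r s r $  — expand <N> -> <K> s r
step 4: stack=$ r s <K>  input=r s r $  — expand <K> -> r
step 5: stack=$ r s r  input=r s r $  — match r
Stack after step 5: $ r s (top = s).

s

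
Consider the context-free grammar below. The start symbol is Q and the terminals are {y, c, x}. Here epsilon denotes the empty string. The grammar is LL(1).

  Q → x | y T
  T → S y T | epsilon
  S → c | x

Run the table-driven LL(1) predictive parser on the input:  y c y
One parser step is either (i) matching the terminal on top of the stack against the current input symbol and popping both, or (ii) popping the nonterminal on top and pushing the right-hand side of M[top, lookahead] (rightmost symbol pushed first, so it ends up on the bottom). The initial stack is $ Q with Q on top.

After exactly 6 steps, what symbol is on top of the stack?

T

step 1: stack=$ Q  input=y c y $  — expand Q → y T
step 2: stack=$ T y  input=y c y $  — match y
step 3: stack=$ T  input=c y $  — expand T → S y T
step 4: stack=$ T y S  input=c y $  — expand S → c
step 5: stack=$ T y c  input=c y $  — match c
step 6: stack=$ T y  input=y $  — match y
Stack after step 6: $ T (top = T).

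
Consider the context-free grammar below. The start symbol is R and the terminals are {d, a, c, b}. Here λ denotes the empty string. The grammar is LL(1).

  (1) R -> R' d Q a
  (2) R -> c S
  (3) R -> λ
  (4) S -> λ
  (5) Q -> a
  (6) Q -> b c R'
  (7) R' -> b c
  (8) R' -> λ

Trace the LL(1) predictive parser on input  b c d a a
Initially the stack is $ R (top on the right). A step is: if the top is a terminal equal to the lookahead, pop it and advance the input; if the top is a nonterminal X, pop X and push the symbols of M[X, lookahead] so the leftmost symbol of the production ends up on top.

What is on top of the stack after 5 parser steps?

Q

     Stack        Input        Action
  1  $ R          b c d a a $  expand R -> R' d Q a
  2  $ a Q d R'   b c d a a $  expand R' -> b c
  3  $ a Q d c b  b c d a a $  match b
  4  $ a Q d c    c d a a $    match c
  5  $ a Q d      d a a $      match d
Stack after step 5: $ a Q (top = Q).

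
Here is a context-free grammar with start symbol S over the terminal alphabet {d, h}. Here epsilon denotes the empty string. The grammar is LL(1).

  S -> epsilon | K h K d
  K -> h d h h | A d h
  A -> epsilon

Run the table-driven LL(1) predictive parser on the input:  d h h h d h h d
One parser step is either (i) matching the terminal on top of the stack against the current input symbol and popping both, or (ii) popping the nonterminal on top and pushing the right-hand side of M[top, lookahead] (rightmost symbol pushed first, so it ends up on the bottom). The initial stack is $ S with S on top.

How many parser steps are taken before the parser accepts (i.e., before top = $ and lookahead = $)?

12

      Stack          Input              Action
   1  $ S            d h h h d h h d $  expand S -> K h K d
   2  $ d K h K      d h h h d h h d $  expand K -> A d h
   3  $ d K h h d A  d h h h d h h d $  expand A -> epsilon
   4  $ d K h h d    d h h h d h h d $  match d
   5  $ d K h h      h h h d h h d $    match h
   6  $ d K h        h h d h h d $      match h
   7  $ d K          h d h h d $        expand K -> h d h h
   8  $ d h h d h    h d h h d $        match h
   9  $ d h h d      d h h d $          match d
  10  $ d h h        h h d $            match h
  11  $ d h          h d $              match h
  12  $ d            d $                match d
Accept reached after 12 steps.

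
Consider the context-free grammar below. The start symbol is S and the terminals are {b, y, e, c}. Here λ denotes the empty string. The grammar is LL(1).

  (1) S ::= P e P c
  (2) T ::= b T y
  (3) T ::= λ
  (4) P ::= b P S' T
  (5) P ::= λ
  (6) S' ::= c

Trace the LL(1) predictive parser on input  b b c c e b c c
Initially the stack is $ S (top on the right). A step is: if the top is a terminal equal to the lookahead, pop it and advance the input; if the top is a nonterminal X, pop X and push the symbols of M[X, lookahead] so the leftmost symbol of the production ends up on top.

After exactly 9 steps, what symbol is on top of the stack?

S'

step 1: stack=$ S  input=b b c c e b c c $  — expand S ::= P e P c
step 2: stack=$ c P e P  input=b b c c e b c c $  — expand P ::= b P S' T
step 3: stack=$ c P e T S' P b  input=b b c c e b c c $  — match b
step 4: stack=$ c P e T S' P  input=b c c e b c c $  — expand P ::= b P S' T
step 5: stack=$ c P e T S' T S' P b  input=b c c e b c c $  — match b
step 6: stack=$ c P e T S' T S' P  input=c c e b c c $  — expand P ::= λ
step 7: stack=$ c P e T S' T S'  input=c c e b c c $  — expand S' ::= c
step 8: stack=$ c P e T S' T c  input=c c e b c c $  — match c
step 9: stack=$ c P e T S' T  input=c e b c c $  — expand T ::= λ
Stack after step 9: $ c P e T S' (top = S').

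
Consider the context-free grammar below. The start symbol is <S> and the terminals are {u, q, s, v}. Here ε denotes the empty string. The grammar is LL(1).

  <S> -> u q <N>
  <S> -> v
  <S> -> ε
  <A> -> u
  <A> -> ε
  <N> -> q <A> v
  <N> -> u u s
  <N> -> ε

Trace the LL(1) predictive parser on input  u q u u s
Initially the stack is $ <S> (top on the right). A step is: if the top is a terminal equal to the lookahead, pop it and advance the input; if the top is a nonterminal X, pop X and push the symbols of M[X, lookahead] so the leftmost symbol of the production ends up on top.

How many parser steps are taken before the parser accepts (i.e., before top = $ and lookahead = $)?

7

     Stack      Input        Action
  1  $ <S>      u q u u s $  expand <S> -> u q <N>
  2  $ <N> q u  u q u u s $  match u
  3  $ <N> q    q u u s $    match q
  4  $ <N>      u u s $      expand <N> -> u u s
  5  $ s u u    u u s $      match u
  6  $ s u      u s $        match u
  7  $ s        s $          match s
Accept reached after 7 steps.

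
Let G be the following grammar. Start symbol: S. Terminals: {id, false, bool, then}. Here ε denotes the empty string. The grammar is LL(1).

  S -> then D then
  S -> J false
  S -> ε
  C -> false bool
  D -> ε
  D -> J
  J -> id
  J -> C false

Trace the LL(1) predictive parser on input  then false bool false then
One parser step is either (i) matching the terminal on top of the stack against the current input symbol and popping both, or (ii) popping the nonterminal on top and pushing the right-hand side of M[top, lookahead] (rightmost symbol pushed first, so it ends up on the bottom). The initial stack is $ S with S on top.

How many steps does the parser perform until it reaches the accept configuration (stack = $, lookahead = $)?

9

step 1: stack=$ S  input=then false bool false then $  — expand S -> then D then
step 2: stack=$ then D then  input=then false bool false then $  — match then
step 3: stack=$ then D  input=false bool false then $  — expand D -> J
step 4: stack=$ then J  input=false bool false then $  — expand J -> C false
step 5: stack=$ then false C  input=false bool false then $  — expand C -> false bool
step 6: stack=$ then false bool false  input=false bool false then $  — match false
step 7: stack=$ then false bool  input=bool false then $  — match bool
step 8: stack=$ then false  input=false then $  — match false
step 9: stack=$ then  input=then $  — match then
Accept reached after 9 steps.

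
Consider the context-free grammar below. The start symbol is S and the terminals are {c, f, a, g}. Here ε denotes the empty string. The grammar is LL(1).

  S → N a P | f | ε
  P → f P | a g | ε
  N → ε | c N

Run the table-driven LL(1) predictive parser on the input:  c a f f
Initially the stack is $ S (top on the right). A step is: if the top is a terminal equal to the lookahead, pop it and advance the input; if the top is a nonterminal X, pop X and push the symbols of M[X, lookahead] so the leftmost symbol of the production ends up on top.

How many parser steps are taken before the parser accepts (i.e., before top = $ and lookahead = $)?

      Stack      Input      Action
   1  $ S        c a f f $  expand S → N a P
   2  $ P a N    c a f f $  expand N → c N
   3  $ P a N c  c a f f $  match c
   4  $ P a N    a f f $    expand N → ε
   5  $ P a      a f f $    match a
   6  $ P        f f $      expand P → f P
   7  $ P f      f f $      match f
   8  $ P        f $        expand P → f P
   9  $ P f      f $        match f
  10  $ P        $          expand P → ε
Accept reached after 10 steps.

10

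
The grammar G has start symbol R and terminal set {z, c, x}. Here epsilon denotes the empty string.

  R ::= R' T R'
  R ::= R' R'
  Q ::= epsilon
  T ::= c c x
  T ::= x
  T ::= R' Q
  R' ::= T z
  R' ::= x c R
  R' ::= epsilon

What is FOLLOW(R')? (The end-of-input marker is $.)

{$, c, x, z}

FIRST(Q): from Q::=epsilon we get {epsilon}. So FIRST(Q) = {epsilon}.
FIRST(R): from R::=R' T R' we get {epsilon, c, x, z}; from R::=R' R' we get {epsilon, c, x, z}. So FIRST(R) = {epsilon, c, x, z}.
FIRST(T): from T::=c c x we get {c}; from T::=x we get {x}; from T::=R' Q we get {epsilon, c, x, z}. So FIRST(T) = {epsilon, c, x, z}.
FIRST(R'): from R'::=T z we get {c, x, z}; from R'::=x c R we get {x}; from R'::=epsilon we get {epsilon}. So FIRST(R') = {epsilon, c, x, z}.
FOLLOW(R) includes $ since R is the start symbol.
FOLLOW(R): in R'::=x c R, the suffix after R is empty, so FOLLOW(R) ⊇ FOLLOW(R') = {$, c, x, z}. Thus FOLLOW(R) = {$, c, x, z}.
FOLLOW(T): in R::=R' T R', T is followed by R' with FIRST {epsilon, c, x, z}; in R::=R' T R', the suffix after T is nullable, so FOLLOW(T) ⊇ FOLLOW(R) = {$, c, x, z}; in R'::=T z, T is followed by z with FIRST {z}. Thus FOLLOW(T) = {$, c, x, z}.
FOLLOW(Q): in T::=R' Q, the suffix after Q is empty, so FOLLOW(Q) ⊇ FOLLOW(T) = {$, c, x, z}. Thus FOLLOW(Q) = {$, c, x, z}.
FOLLOW(R'): in R::=R' T R' (occurrence 1), R' is followed by T R' with FIRST {epsilon, c, x, z}; in R::=R' T R' (occurrence 1), the suffix after R' is nullable, so FOLLOW(R') ⊇ FOLLOW(R) = {$, c, x, z}; in R::=R' T R' (occurrence 2), the suffix after R' is empty, so FOLLOW(R') ⊇ FOLLOW(R) = {$, c, x, z}; in R::=R' R' (occurrence 1), R' is followed by R' with FIRST {epsilon, c, x, z}; in R::=R' R' (occurrence 1), the suffix after R' is nullable, so FOLLOW(R') ⊇ FOLLOW(R) = {$, c, x, z}; in R::=R' R' (occurrence 2), the suffix after R' is empty, so FOLLOW(R') ⊇ FOLLOW(R) = {$, c, x, z}; in T::=R' Q, R' is followed by Q with FIRST {epsilon}; in T::=R' Q, the suffix after R' is nullable, so FOLLOW(R') ⊇ FOLLOW(T) = {$, c, x, z}. Thus FOLLOW(R') = {$, c, x, z}.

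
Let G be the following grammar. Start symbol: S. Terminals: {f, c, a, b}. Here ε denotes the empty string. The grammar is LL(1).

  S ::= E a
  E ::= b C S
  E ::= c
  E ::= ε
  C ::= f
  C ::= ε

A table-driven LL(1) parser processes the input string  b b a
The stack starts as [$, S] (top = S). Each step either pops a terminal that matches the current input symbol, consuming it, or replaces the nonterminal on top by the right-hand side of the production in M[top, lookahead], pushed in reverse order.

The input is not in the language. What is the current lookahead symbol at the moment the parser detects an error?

$

step 1: stack=$ S  input=b b a $  — expand S ::= E a
step 2: stack=$ a E  input=b b a $  — expand E ::= b C S
step 3: stack=$ a S C b  input=b b a $  — match b
step 4: stack=$ a S C  input=b a $  — expand C ::= ε
step 5: stack=$ a S  input=b a $  — expand S ::= E a
step 6: stack=$ a a E  input=b a $  — expand E ::= b C S
step 7: stack=$ a a S C b  input=b a $  — match b
step 8: stack=$ a a S C  input=a $  — expand C ::= ε
step 9: stack=$ a a S  input=a $  — expand S ::= E a
step 10: stack=$ a a a E  input=a $  — expand E ::= ε
step 11: stack=$ a a a  input=a $  — match a
step 12: stack=$ a a  input=$  — error: top is terminal a but lookahead is $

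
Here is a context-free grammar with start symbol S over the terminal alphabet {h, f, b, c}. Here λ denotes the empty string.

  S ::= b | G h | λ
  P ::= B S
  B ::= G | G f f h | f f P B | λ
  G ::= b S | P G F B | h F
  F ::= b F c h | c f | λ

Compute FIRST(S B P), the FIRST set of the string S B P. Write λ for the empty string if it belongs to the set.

{λ, b, f, h}

FIRST(F) = {λ, b, c}
FIRST(S) = {λ, b, f, h}  (via G h)
FIRST(P) = {λ, b, f, h}  (via B S)
FIRST(G) = {b, f, h}  (via P G F B)
FIRST(B) = {λ, b, f, h}  (via G, G f f h)
FIRST(S B P): take FIRST of each symbol in turn, carrying on past any symbol whose FIRST contains λ; result {λ, b, f, h}.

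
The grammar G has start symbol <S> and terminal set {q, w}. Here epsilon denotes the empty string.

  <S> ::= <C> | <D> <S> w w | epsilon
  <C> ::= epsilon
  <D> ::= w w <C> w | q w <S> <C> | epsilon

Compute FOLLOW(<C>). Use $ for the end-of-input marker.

FIRST(<C>) = {epsilon}
FIRST(<D>) = {epsilon, q, w}
FIRST(<S>) = {epsilon, q, w}  (via <C>, <D> <S> w w)
FOLLOW(<S>) includes $ since <S> is the start symbol.
FOLLOW(<D>): in <S>::=<D> <S> w w, <D> is followed by <S> w w with FIRST {q, w}. Thus FOLLOW(<D>) = {q, w}.
FOLLOW(<S>): in <S>::=<D> <S> w w, <S> is followed by w w with FIRST {w}; in <D>::=q w <S> <C>, <S> is followed by <C> with FIRST {epsilon}; in <D>::=q w <S> <C>, the suffix after <S> is nullable, so FOLLOW(<S>) ⊇ FOLLOW(<D>) = {q, w}. Thus FOLLOW(<S>) = {$, q, w}.
FOLLOW(<C>): in <S>::=<C>, the suffix after <C> is empty, so FOLLOW(<C>) ⊇ FOLLOW(<S>) = {$, q, w}; in <D>::=w w <C> w, <C> is followed by w with FIRST {w}; in <D>::=q w <S> <C>, the suffix after <C> is empty, so FOLLOW(<C>) ⊇ FOLLOW(<D>) = {q, w}. Thus FOLLOW(<C>) = {$, q, w}.

{$, q, w}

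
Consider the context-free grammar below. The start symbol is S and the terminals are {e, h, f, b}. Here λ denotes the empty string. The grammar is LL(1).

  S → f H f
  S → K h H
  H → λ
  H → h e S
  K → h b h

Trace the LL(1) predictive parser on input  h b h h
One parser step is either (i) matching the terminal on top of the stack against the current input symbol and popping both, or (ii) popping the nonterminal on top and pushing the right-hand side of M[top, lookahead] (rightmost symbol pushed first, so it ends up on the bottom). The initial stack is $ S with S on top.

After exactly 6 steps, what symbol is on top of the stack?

H

step 1: stack=$ S  input=h b h h $  — expand S → K h H
step 2: stack=$ H h K  input=h b h h $  — expand K → h b h
step 3: stack=$ H h h b h  input=h b h h $  — match h
step 4: stack=$ H h h b  input=b h h $  — match b
step 5: stack=$ H h h  input=h h $  — match h
step 6: stack=$ H h  input=h $  — match h
Stack after step 6: $ H (top = H).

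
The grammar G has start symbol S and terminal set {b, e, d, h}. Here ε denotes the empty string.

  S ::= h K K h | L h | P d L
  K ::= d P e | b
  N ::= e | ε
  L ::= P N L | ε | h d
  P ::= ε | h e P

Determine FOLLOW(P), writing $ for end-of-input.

{$, d, e, h}

FIRST(K) = {b, d}
FIRST(N) = {ε, e}
FIRST(P) = {ε, h}
FIRST(L) = {ε, e, h}  (via P N L)
FIRST(S) = {d, e, h}  (via L h, P d L)
FOLLOW(S) includes $ since S is the start symbol.
FOLLOW(S): S appears on no right-hand side. Thus FOLLOW(S) = {$}.
FOLLOW(K): in S::=h K K h (occurrence 1), K is followed by K h with FIRST {b, d}; in S::=h K K h (occurrence 2), K is followed by h with FIRST {h}. Thus FOLLOW(K) = {b, d, h}.
FOLLOW(L): in S::=L h, L is followed by h with FIRST {h}; in S::=P d L, the suffix after L is empty, so FOLLOW(L) ⊇ FOLLOW(S) = {$}; in L::=P N L, the suffix after L is empty (adds nothing new). Thus FOLLOW(L) = {$, h}.
FOLLOW(N): in L::=P N L, N is followed by L with FIRST {ε, e, h}; in L::=P N L, the suffix after N is nullable, so FOLLOW(N) ⊇ FOLLOW(L) = {$, h}. Thus FOLLOW(N) = {$, e, h}.
FOLLOW(P): in S::=P d L, P is followed by d L with FIRST {d}; in K::=d P e, P is followed by e with FIRST {e}; in L::=P N L, P is followed by N L with FIRST {ε, e, h}; in L::=P N L, the suffix after P is nullable, so FOLLOW(P) ⊇ FOLLOW(L) = {$, h}; in P::=h e P, the suffix after P is empty (adds nothing new). Thus FOLLOW(P) = {$, d, e, h}.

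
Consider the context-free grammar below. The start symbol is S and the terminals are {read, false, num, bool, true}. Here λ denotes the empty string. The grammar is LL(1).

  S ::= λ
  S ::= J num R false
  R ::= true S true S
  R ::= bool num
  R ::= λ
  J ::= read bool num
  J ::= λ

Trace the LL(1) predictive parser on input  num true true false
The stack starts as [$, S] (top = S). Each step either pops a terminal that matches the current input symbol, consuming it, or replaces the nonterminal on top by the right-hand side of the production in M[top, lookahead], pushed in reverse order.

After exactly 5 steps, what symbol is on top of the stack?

     Stack                  Input                  Action
  1  $ S                    num true true false $  expand S ::= J num R false
  2  $ false R num J        num true true false $  expand J ::= λ
  3  $ false R num          num true true false $  match num
  4  $ false R              true true false $      expand R ::= true S true S
  5  $ false S true S true  true true false $      match true
Stack after step 5: $ false S true S (top = S).

S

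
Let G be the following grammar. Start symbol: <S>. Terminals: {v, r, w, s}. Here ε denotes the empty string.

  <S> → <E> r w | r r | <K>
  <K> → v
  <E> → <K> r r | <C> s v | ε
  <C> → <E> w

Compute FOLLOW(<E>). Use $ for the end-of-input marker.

{r, w}

FIRST(<K>): from <K>→v we get {v}. So FIRST(<K>) = {v}.
FIRST(<S>): from <S>→<E> r w we get {r, v, w}; from <S>→r r we get {r}; from <S>→<K> we get {v}. So FIRST(<S>) = {r, v, w}.
FIRST(<E>): from <E>→<K> r r we get {v}; from <E>→<C> s v we get {v, w}; from <E>→ε we get {ε}. So FIRST(<E>) = {ε, v, w}.
FIRST(<C>): from <C>→<E> w we get {v, w}. So FIRST(<C>) = {v, w}.
FOLLOW(<S>) includes $ since <S> is the start symbol.
FOLLOW(<S>): <S> appears on no right-hand side. Thus FOLLOW(<S>) = {$}.
FOLLOW(<K>): in <S>→<K>, the suffix after <K> is empty, so FOLLOW(<K>) ⊇ FOLLOW(<S>) = {$}; in <E>→<K> r r, <K> is followed by r r with FIRST {r}. Thus FOLLOW(<K>) = {$, r}.
FOLLOW(<E>): in <S>→<E> r w, <E> is followed by r w with FIRST {r}; in <C>→<E> w, <E> is followed by w with FIRST {w}. Thus FOLLOW(<E>) = {r, w}.
FOLLOW(<C>): in <E>→<C> s v, <C> is followed by s v with FIRST {s}. Thus FOLLOW(<C>) = {s}.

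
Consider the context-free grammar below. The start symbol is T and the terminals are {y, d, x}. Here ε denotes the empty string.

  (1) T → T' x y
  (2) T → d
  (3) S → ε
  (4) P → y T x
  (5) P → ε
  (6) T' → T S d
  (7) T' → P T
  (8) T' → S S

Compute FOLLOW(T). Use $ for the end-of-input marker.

{$, d, x}

FIRST(S) = {ε}
FIRST(P) = {ε, y}
FIRST(T) = {d, x, y}  (via T' x y)
FIRST(T') = {ε, d, x, y}  (via T S d, P T, S S)
FOLLOW(T) includes $ since T is the start symbol.
FOLLOW(P): in T'→P T, P is followed by T with FIRST {d, x, y}. Thus FOLLOW(P) = {d, x, y}.
FOLLOW(T'): in T→T' x y, T' is followed by x y with FIRST {x}. Thus FOLLOW(T') = {x}.
FOLLOW(T): in P→y T x, T is followed by x with FIRST {x}; in T'→T S d, T is followed by S d with FIRST {d}; in T'→P T, the suffix after T is empty, so FOLLOW(T) ⊇ FOLLOW(T') = {x}. Thus FOLLOW(T) = {$, d, x}.
FOLLOW(S): in T'→T S d, S is followed by d with FIRST {d}; in T'→S S (occurrence 1), S is followed by S with FIRST {ε}; in T'→S S (occurrence 1), the suffix after S is nullable, so FOLLOW(S) ⊇ FOLLOW(T') = {x}; in T'→S S (occurrence 2), the suffix after S is empty, so FOLLOW(S) ⊇ FOLLOW(T') = {x}. Thus FOLLOW(S) = {d, x}.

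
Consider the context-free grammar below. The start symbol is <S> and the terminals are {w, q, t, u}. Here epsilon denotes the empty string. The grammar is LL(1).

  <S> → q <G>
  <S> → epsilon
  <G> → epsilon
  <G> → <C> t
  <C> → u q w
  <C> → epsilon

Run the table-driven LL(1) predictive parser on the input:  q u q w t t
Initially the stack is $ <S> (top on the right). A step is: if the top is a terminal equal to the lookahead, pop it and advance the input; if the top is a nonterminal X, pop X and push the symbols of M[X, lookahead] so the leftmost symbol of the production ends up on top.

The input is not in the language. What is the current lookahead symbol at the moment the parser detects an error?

t

step 1: stack=$ <S>  input=q u q w t t $  — expand <S> → q <G>
step 2: stack=$ <G> q  input=q u q w t t $  — match q
step 3: stack=$ <G>  input=u q w t t $  — expand <G> → <C> t
step 4: stack=$ t <C>  input=u q w t t $  — expand <C> → u q w
step 5: stack=$ t w q u  input=u q w t t $  — match u
step 6: stack=$ t w q  input=q w t t $  — match q
step 7: stack=$ t w  input=w t t $  — match w
step 8: stack=$ t  input=t t $  — match t
step 9: stack=$  input=t $  — error: stack empty but input remains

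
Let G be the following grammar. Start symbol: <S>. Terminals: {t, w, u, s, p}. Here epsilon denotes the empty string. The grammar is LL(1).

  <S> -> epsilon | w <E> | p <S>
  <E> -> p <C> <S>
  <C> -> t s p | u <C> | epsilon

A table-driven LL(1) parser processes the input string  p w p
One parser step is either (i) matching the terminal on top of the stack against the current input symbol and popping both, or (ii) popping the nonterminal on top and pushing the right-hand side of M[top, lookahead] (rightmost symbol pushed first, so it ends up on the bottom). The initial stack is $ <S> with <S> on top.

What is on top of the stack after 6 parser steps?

<C>

step 1: stack=$ <S>  input=p w p $  — expand <S> -> p <S>
step 2: stack=$ <S> p  input=p w p $  — match p
step 3: stack=$ <S>  input=w p $  — expand <S> -> w <E>
step 4: stack=$ <E> w  input=w p $  — match w
step 5: stack=$ <E>  input=p $  — expand <E> -> p <C> <S>
step 6: stack=$ <S> <C> p  input=p $  — match p
Stack after step 6: $ <S> <C> (top = <C>).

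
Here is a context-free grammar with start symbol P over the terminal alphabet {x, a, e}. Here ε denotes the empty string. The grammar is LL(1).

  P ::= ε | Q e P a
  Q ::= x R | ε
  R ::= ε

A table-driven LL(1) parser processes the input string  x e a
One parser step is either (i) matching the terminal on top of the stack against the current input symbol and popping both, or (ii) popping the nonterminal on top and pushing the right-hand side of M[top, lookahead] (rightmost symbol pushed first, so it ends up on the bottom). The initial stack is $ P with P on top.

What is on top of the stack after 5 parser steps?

P

     Stack        Input    Action
  1  $ P          x e a $  expand P ::= Q e P a
  2  $ a P e Q    x e a $  expand Q ::= x R
  3  $ a P e R x  x e a $  match x
  4  $ a P e R    e a $    expand R ::= ε
  5  $ a P e      e a $    match e
Stack after step 5: $ a P (top = P).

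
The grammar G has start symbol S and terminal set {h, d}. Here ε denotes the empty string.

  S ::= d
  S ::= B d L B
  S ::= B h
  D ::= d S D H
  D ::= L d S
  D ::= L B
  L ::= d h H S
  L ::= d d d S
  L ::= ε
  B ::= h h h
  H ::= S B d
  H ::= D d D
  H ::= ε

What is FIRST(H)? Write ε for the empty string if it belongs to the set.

{ε, d, h}

FIRST(L) = {ε, d}
FIRST(B) = {h}
FIRST(S) = {d, h}  (via B d L B, B h)
FIRST(D) = {d, h}  (via L d S, L B)
FIRST(H) = {ε, d, h}  (via S B d, D d D)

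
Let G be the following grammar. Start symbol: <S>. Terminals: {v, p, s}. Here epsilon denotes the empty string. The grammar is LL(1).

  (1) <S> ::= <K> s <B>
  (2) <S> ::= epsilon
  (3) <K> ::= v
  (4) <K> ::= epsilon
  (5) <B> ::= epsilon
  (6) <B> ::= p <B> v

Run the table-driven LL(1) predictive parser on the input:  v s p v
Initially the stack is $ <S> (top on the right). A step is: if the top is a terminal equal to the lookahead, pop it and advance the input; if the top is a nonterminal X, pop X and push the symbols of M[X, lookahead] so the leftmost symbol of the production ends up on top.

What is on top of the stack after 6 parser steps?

<B>

step 1: stack=$ <S>  input=v s p v $  — expand <S> ::= <K> s <B>
step 2: stack=$ <B> s <K>  input=v s p v $  — expand <K> ::= v
step 3: stack=$ <B> s v  input=v s p v $  — match v
step 4: stack=$ <B> s  input=s p v $  — match s
step 5: stack=$ <B>  input=p v $  — expand <B> ::= p <B> v
step 6: stack=$ v <B> p  input=p v $  — match p
Stack after step 6: $ v <B> (top = <B>).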